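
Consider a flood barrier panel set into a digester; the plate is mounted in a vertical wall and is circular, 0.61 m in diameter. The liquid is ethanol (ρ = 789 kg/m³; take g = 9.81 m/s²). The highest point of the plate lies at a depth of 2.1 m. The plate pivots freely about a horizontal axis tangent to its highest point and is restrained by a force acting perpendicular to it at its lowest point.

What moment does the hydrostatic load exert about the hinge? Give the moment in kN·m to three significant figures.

γ = ρg = 789 × 9.81 / 1000 = 7.74009 kN/m³.
The centroid is at the centre, 0.305 m below the top of the plate, so the centroid depth is h_c = 2.1 + 0.305 = 2.405 m.
A = π(0.305)² = 0.292247 m².
Resultant F = γ·h_c·A = 7.74009 × 2.405 × 0.292247 = 5.44015 kN.
I_c = πr⁴/4 = π × 0.305⁴/4 = 0.00679656 m⁴.
Centre of pressure: y_p = y_c + I_c/(y_c·A) = 2.405 + 0.00679656/(2.405 × 0.292247) = 2.405 + 0.00966995 = 2.41467 m along the plane.
The resultant acts 0.305 + 0.00966995 = 0.31467 m (along the plate) below the hinge at the top edge, so the moment about the hinge is M = F × 0.31467 = 5.44015 × 0.31467 = 1.71185 kN·m.

M ≈ 1.71 kN·m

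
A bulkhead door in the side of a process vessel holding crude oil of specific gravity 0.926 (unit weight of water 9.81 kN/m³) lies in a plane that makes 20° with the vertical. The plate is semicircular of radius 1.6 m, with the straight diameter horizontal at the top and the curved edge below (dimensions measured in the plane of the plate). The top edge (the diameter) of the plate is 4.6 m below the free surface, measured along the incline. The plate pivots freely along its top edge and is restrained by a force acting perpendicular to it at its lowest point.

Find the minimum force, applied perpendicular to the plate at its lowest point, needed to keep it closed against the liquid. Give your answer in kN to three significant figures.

γ = 0.926 × 9.81 = 9.08406 kN/m³.
The plate makes 20° with the vertical, i.e. θ = 90° − 20° = 70° to the horizontal. Measuring y along the incline from the free-surface line, vertical depth h = y·sinθ with sinθ = 0.939693.
The centroid of a semicircle lies 4r/(3π) = 0.679061 m from the diameter, here below the top edge, so y_c = 4.6 + 0.679061 = 5.27906 m and h_c = 5.27906 × 0.939693 = 4.9607 m.
A = πr²/2 = π × 1.6²/2 = 4.02124 m².
Resultant F = γ·h_c·A = 9.08406 × 4.9607 × 4.02124 = 181.21 kN.
I_c = (π/8 − 8/(9π))·r⁴ = 0.109757 × 1.6⁴ = 0.719303 m⁴.
Centre of pressure: y_p = y_c + I_c/(y_c·A) = 5.27906 + 0.719303/(5.27906 × 4.02124) = 5.27906 + 0.033884 = 5.31294 m along the plane.
The resultant acts 0.679061 + 0.033884 = 0.712945 m (along the plate) below the hinge at the top edge, so the moment about the hinge is M = F × 0.712945 = 181.21 × 0.712945 = 129.193 kN·m.
A normal force at the bottom, 1.6 m from the hinge, must supply this moment: P = 129.193/1.6 = 80.7456 kN.

P ≈ 80.7 kN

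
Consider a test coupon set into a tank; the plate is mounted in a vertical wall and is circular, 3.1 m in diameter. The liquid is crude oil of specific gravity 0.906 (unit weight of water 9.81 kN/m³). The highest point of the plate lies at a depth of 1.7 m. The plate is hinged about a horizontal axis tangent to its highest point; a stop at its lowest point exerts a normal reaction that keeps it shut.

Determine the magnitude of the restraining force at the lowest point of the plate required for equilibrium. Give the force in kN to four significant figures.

γ = 0.906 × 9.81 = 8.88786 kN/m³.
The centroid is at the centre, 1.55 m below the top of the plate, so the centroid depth is h_c = 1.7 + 1.55 = 3.25 m.
A = π(1.55)² = 7.54768 m².
Resultant F = γ·h_c·A = 8.88786 × 3.25 × 7.54768 = 218.019 kN.
I_c = πr⁴/4 = π × 1.55⁴/4 = 4.53332 m⁴.
Centre of pressure: y_p = y_c + I_c/(y_c·A) = 3.25 + 4.53332/(3.25 × 7.54768) = 3.25 + 0.184807 = 3.43481 m along the plane.
The resultant acts 1.55 + 0.184807 = 1.73481 m (along the plate) below the hinge at the top edge, so the moment about the hinge is M = F × 1.73481 = 218.019 × 1.73481 = 378.222 kN·m.
A normal force at the bottom, 3.1 m from the hinge, must supply this moment: P = 378.222/3.1 = 122.007 kN.

P ≈ 122.0 kN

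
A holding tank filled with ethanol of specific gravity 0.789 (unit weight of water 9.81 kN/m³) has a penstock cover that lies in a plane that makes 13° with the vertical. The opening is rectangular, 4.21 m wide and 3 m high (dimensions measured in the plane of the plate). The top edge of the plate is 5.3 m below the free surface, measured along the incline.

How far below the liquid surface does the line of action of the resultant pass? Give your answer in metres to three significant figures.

γ = 0.789 × 9.81 = 7.74009 kN/m³.
The plate makes 13° with the vertical, i.e. θ = 90° − 13° = 77° to the horizontal. Measuring y along the incline from the free-surface line, vertical depth h = y·sinθ with sinθ = 0.974370.
The centroid lies 3/2 = 1.5 m below the top edge, so y_c = 5.3 + 1.5 = 6.8 m and h_c = 6.8 × 0.974370 = 6.62572 m.
A = 4.21 × 3 = 12.63 m².
Resultant F = γ·h_c·A = 7.74009 × 6.62572 × 12.63 = 647.713 kN.
I_c = b·h³/12 = 4.21 × 3³/12 = 9.4725 m⁴.
Centre of pressure: y_p = y_c + I_c/(y_c·A) = 6.8 + 9.4725/(6.8 × 12.63) = 6.8 + 0.110294 = 6.91029 m along the plane.
Vertically, h_p = y_p·sinθ = 6.91029 × 0.974370 = 6.73318 m.

h_p = 6.73 m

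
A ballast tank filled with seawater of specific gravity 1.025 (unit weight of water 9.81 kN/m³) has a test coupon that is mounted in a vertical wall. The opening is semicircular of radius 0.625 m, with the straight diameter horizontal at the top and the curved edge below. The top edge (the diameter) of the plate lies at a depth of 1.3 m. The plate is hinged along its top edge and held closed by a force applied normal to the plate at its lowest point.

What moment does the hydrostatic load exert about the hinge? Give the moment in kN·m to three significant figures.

M ≈ 2.73 kN·m

γ = 1.025 × 9.81 = 10.05525 kN/m³.
The centroid of a semicircle lies 4r/(3π) = 0.265258 m from the diameter, here below the top edge, so the centroid depth is h_c = 1.3 + 0.265258 = 1.56526 m.
A = πr²/2 = π × 0.625²/2 = 0.613592 m².
Resultant F = γ·h_c·A = 10.05525 × 1.56526 × 0.613592 = 9.65737 kN.
I_c = (π/8 − 8/(9π))·r⁴ = 0.109757 × 0.625⁴ = 0.0167476 m⁴.
Centre of pressure: y_p = y_c + I_c/(y_c·A) = 1.56526 + 0.0167476/(1.56526 × 0.613592) = 1.56526 + 0.0174376 = 1.5827 m along the plane.
The resultant acts 0.265258 + 0.0174376 = 0.282696 m (along the plate) below the hinge at the top edge, so the moment about the hinge is M = F × 0.282696 = 9.65737 × 0.282696 = 2.7301 kN·m.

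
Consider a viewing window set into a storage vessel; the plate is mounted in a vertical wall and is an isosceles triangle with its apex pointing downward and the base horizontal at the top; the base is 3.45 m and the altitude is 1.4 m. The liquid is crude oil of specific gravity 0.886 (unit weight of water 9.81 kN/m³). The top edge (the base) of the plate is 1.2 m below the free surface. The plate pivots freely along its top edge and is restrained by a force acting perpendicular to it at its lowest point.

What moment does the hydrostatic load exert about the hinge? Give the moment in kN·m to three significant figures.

γ = 0.886 × 9.81 = 8.69166 kN/m³.
With the apex down, the centroid sits h/3 = 1.4/3 = 0.466667 m below the base (the top edge), so the centroid depth is h_c = 1.2 + 0.466667 = 1.66667 m.
A = ½ × 3.45 × 1.4 = 2.415 m².
Resultant F = γ·h_c·A = 8.69166 × 1.66667 × 2.415 = 34.984 kN.
I_c = b·h³/36 = 3.45 × 1.4³/36 = 0.262967 m⁴.
Centre of pressure: y_p = y_c + I_c/(y_c·A) = 1.66667 + 0.262967/(1.66667 × 2.415) = 1.66667 + 0.0653333 = 1.732 m along the plane.
The resultant acts 0.466667 + 0.0653333 = 0.532 m (along the plate) below the hinge at the top edge, so the moment about the hinge is M = F × 0.532 = 34.984 × 0.532 = 18.6115 kN·m.

M ≈ 18.6 kN·m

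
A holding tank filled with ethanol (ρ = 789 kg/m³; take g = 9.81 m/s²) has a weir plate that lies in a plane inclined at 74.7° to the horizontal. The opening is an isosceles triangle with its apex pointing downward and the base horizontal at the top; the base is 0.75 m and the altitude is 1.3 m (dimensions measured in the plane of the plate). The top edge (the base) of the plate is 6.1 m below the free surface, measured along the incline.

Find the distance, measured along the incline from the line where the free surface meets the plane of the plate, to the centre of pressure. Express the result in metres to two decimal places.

y_p = 6.55 m

γ = ρg = 789 × 9.81 / 1000 = 7.74009 kN/m³.
Let θ = 74.7° be the plate's angle to the horizontal; measure y along the incline from where the plane meets the free surface. Vertical depth h = y·sinθ with sinθ = 0.964557.
With the apex down, the centroid sits h/3 = 1.3/3 = 0.433333 m below the base (the top edge), so y_c = 6.1 + 0.433333 = 6.53333 m and h_c = 6.53333 × 0.964557 = 6.30177 m.
A = ½ × 0.75 × 1.3 = 0.4875 m².
Resultant F = γ·h_c·A = 7.74009 × 6.30177 × 0.4875 = 23.7784 kN.
I_c = b·h³/36 = 0.75 × 1.3³/36 = 0.0457708 m⁴.
Centre of pressure: y_p = y_c + I_c/(y_c·A) = 6.53333 + 0.0457708/(6.53333 × 0.4875) = 6.53333 + 0.0143707 = 6.5477 m along the plane.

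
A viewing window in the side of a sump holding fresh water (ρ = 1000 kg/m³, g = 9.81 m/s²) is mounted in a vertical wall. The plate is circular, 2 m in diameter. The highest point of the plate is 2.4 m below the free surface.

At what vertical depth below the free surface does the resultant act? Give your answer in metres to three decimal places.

γ = ρg = 1000 × 9.81 = 9810 N/m³ = 9.81 kN/m³.
The centroid is at the centre, 1 m below the top of the plate, so the centroid depth is h_c = 2.4 + 1 = 3.4 m.
A = π(1)² = 3.14159 m².
Resultant F = γ·h_c·A = 9.81 × 3.4 × 3.14159 = 104.785 kN.
I_c = πr⁴/4 = π × 1⁴/4 = 0.785398 m⁴.
Centre of pressure: y_p = y_c + I_c/(y_c·A) = 3.4 + 0.785398/(3.4 × 3.14159) = 3.4 + 0.0735295 = 3.47353 m along the plane.

h_p = 3.474 m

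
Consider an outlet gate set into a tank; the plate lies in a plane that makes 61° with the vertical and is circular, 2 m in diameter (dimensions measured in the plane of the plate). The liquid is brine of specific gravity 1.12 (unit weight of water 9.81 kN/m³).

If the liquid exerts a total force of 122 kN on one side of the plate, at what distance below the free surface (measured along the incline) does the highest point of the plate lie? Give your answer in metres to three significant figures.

y_top ≈ 6.29 m

γ = 1.12 × 9.81 = 10.9872 kN/m³.
A = π(1)² = 3.14159 m².
From F = γ·h_c·A, the centroid depth is h_c = 122/(10.9872 × 3.14159) = 3.53446 m.
The plate makes 61° with the vertical, i.e. θ = 90° − 61° = 29° to the horizontal. Measuring y along the incline from the free-surface line, vertical depth h = y·sinθ with sinθ = 0.484810.
Along the incline, y_c = h_c/sinθ = 3.53446/0.484810 = 7.2904 m.
The centroid is at the centre, 1 m below the top of the plate, so the highest point sits at y_top = 7.2904 − 1 = 6.2904 m along the incline.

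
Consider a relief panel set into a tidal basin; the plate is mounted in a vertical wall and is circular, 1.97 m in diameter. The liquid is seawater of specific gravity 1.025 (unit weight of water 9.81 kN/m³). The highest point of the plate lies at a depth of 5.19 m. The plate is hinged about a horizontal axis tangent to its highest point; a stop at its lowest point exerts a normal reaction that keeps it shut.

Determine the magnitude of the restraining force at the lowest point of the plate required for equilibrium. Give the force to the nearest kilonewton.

γ = 1.025 × 9.81 = 10.05525 kN/m³.
The centroid is at the centre, 0.985 m below the top of the plate, so the centroid depth is h_c = 5.19 + 0.985 = 6.175 m.
A = π(0.985)² = 3.04805 m².
Resultant F = γ·h_c·A = 10.05525 × 6.175 × 3.04805 = 189.257 kN.
I_c = πr⁴/4 = π × 0.985⁴/4 = 0.739324 m⁴.
Centre of pressure: y_p = y_c + I_c/(y_c·A) = 6.175 + 0.739324/(6.175 × 3.04805) = 6.175 + 0.0392804 = 6.21428 m along the plane.
The resultant acts 0.985 + 0.0392804 = 1.02428 m (along the plate) below the hinge at the top edge, so the moment about the hinge is M = F × 1.02428 = 189.257 × 1.02428 = 193.852 kN·m.
A normal force at the bottom, 1.97 m from the hinge, must supply this moment: P = 193.852/1.97 = 98.402 kN.

P ≈ 98 kN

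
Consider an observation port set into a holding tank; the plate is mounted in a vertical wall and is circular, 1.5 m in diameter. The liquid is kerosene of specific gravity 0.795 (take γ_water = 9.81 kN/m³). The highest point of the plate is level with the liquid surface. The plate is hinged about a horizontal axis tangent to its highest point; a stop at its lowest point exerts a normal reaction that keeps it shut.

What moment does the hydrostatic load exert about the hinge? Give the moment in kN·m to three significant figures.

M ≈ 9.69 kN·m

γ = 0.795 × 9.81 = 7.79895 kN/m³.
The centroid is at the centre, 0.75 m below the top of the plate, so the centroid depth is h_c = 0.75 m.
A = π(0.75)² = 1.76715 m².
Resultant F = γ·h_c·A = 7.79895 × 0.75 × 1.76715 = 10.3364 kN.
I_c = πr⁴/4 = π × 0.75⁴/4 = 0.248505 m⁴.
Centre of pressure: y_p = y_c + I_c/(y_c·A) = 0.75 + 0.248505/(0.75 × 1.76715) = 0.75 + 0.1875 = 0.9375 m along the plane.
The resultant acts 0.75 + 0.1875 = 0.9375 m (along the plate) below the hinge at the top edge, so the moment about the hinge is M = F × 0.9375 = 10.3364 × 0.9375 = 9.69037 kN·m.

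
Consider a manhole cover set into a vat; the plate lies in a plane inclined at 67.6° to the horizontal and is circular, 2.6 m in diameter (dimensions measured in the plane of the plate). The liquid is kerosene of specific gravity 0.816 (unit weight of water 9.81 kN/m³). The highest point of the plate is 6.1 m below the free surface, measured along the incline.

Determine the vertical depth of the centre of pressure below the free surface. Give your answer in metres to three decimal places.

h_p = 6.894 m

γ = 0.816 × 9.81 = 8.00496 kN/m³.
Let θ = 67.6° be the plate's angle to the horizontal; measure y along the incline from where the plane meets the free surface. Vertical depth h = y·sinθ with sinθ = 0.924546.
The centroid is at the centre, 1.3 m below the top of the plate, so y_c = 6.1 + 1.3 = 7.4 m and h_c = 7.4 × 0.924546 = 6.84164 m.
A = π(1.3)² = 5.30929 m².
Resultant F = γ·h_c·A = 8.00496 × 6.84164 × 5.30929 = 290.774 kN.
I_c = πr⁴/4 = π × 1.3⁴/4 = 2.24318 m⁴.
Centre of pressure: y_p = y_c + I_c/(y_c·A) = 7.4 + 2.24318/(7.4 × 5.30929) = 7.4 + 0.0570947 = 7.45709 m along the plane.
Vertically, h_p = y_p·sinθ = 7.45709 × 0.924546 = 6.89442 m.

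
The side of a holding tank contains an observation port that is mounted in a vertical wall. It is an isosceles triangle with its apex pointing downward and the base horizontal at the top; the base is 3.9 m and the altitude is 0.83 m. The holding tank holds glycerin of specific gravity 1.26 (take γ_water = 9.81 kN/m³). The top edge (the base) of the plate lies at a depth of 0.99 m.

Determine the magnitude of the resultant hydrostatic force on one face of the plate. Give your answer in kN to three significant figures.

F ≈ 25.3 kN

γ = 1.26 × 9.81 = 12.3606 kN/m³.
With the apex down, the centroid sits h/3 = 0.83/3 = 0.276667 m below the base (the top edge), so the centroid depth is h_c = 0.99 + 0.276667 = 1.26667 m.
A = ½ × 3.9 × 0.83 = 1.6185 m².
Resultant F = γ·h_c·A = 12.3606 × 1.26667 × 1.6185 = 25.3405 kN.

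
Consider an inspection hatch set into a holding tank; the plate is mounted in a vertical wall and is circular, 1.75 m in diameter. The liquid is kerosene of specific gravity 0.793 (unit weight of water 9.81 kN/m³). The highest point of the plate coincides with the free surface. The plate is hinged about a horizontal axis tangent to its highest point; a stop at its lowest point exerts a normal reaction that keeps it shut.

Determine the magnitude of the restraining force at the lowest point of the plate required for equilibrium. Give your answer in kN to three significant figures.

P ≈ 10.2 kN

γ = 0.793 × 9.81 = 7.77933 kN/m³.
The centroid is at the centre, 0.875 m below the top of the plate, so the centroid depth is h_c = 0.875 m.
A = π(0.875)² = 2.40528 m².
Resultant F = γ·h_c·A = 7.77933 × 0.875 × 2.40528 = 16.3725 kN.
I_c = πr⁴/4 = π × 0.875⁴/4 = 0.460386 m⁴.
Centre of pressure: y_p = y_c + I_c/(y_c·A) = 0.875 + 0.460386/(0.875 × 2.40528) = 0.875 + 0.21875 = 1.09375 m along the plane.
The resultant acts 0.875 + 0.21875 = 1.09375 m (along the plate) below the hinge at the top edge, so the moment about the hinge is M = F × 1.09375 = 16.3725 × 1.09375 = 17.9074 kN·m.
A normal force at the bottom, 1.75 m from the hinge, must supply this moment: P = 17.9074/1.75 = 10.2328 kN.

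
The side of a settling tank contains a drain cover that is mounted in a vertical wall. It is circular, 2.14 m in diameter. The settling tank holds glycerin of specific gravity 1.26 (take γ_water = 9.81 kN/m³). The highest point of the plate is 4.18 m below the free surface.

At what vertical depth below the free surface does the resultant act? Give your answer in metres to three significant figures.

h_p = 5.30 m

γ = 1.26 × 9.81 = 12.3606 kN/m³.
The centroid is at the centre, 1.07 m below the top of the plate, so the centroid depth is h_c = 4.18 + 1.07 = 5.25 m.
A = π(1.07)² = 3.59681 m².
Resultant F = γ·h_c·A = 12.3606 × 5.25 × 3.59681 = 233.408 kN.
I_c = πr⁴/4 = π × 1.07⁴/4 = 1.0295 m⁴.
Centre of pressure: y_p = y_c + I_c/(y_c·A) = 5.25 + 1.0295/(5.25 × 3.59681) = 5.25 + 0.0545192 = 5.30452 m along the plane.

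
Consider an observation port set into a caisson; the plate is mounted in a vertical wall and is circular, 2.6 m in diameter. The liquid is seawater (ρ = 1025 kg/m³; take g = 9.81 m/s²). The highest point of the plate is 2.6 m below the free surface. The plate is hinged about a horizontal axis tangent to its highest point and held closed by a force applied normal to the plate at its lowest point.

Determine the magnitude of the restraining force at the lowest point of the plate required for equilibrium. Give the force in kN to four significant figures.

γ = ρg = 1025 × 9.81 / 1000 = 10.05525 kN/m³.
The centroid is at the centre, 1.3 m below the top of the plate, so the centroid depth is h_c = 2.6 + 1.3 = 3.9 m.
A = π(1.3)² = 5.30929 m².
Resultant F = γ·h_c·A = 10.05525 × 3.9 × 5.30929 = 208.206 kN.
I_c = πr⁴/4 = π × 1.3⁴/4 = 2.24318 m⁴.
Centre of pressure: y_p = y_c + I_c/(y_c·A) = 3.9 + 2.24318/(3.9 × 5.30929) = 3.9 + 0.108334 = 4.00833 m along the plane.
The resultant acts 1.3 + 0.108334 = 1.40833 m (along the plate) below the hinge at the top edge, so the moment about the hinge is M = F × 1.40833 = 208.206 × 1.40833 = 293.223 kN·m.
A normal force at the bottom, 2.6 m from the hinge, must supply this moment: P = 293.223/2.6 = 112.778 kN.

P ≈ 112.8 kN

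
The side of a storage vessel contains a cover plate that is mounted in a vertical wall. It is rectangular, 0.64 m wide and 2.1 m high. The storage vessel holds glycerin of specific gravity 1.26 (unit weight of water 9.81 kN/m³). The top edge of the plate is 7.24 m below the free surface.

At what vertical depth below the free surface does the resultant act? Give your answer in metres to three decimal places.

h_p = 8.334 m

γ = 1.26 × 9.81 = 12.3606 kN/m³.
The centroid lies 2.1/2 = 1.05 m below the top edge, so the centroid depth is h_c = 7.24 + 1.05 = 8.29 m.
A = 0.64 × 2.1 = 1.344 m².
Resultant F = γ·h_c·A = 12.3606 × 8.29 × 1.344 = 137.719 kN.
I_c = b·h³/12 = 0.64 × 2.1³/12 = 0.49392 m⁴.
Centre of pressure: y_p = y_c + I_c/(y_c·A) = 8.29 + 0.49392/(8.29 × 1.344) = 8.29 + 0.0443305 = 8.33433 m along the plane.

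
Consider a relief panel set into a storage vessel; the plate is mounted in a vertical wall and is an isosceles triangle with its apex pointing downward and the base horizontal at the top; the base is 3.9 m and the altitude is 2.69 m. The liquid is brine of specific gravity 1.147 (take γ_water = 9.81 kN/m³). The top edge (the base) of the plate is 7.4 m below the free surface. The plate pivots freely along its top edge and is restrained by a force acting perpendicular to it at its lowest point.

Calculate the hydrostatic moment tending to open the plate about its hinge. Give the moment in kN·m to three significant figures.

γ = 1.147 × 9.81 = 11.25207 kN/m³.
With the apex down, the centroid sits h/3 = 2.69/3 = 0.896667 m below the base (the top edge), so the centroid depth is h_c = 7.4 + 0.896667 = 8.29667 m.
A = ½ × 3.9 × 2.69 = 5.2455 m².
Resultant F = γ·h_c·A = 11.25207 × 8.29667 × 5.2455 = 489.692 kN.
I_c = b·h³/36 = 3.9 × 2.69³/36 = 2.10872 m⁴.
Centre of pressure: y_p = y_c + I_c/(y_c·A) = 8.29667 + 2.10872/(8.29667 × 5.2455) = 8.29667 + 0.0484538 = 8.34512 m along the plane.
The resultant acts 0.896667 + 0.0484538 = 0.945121 m (along the plate) below the hinge at the top edge, so the moment about the hinge is M = F × 0.945121 = 489.692 × 0.945121 = 462.818 kN·m.

M ≈ 463 kN·m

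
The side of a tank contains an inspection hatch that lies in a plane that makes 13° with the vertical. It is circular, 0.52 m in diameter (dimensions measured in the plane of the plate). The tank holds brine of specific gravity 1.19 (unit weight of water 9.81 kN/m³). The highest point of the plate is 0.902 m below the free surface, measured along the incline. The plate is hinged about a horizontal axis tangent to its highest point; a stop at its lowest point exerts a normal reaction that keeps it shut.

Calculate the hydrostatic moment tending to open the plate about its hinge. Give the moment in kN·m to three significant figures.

M ≈ 0.771 kN·m

γ = 1.19 × 9.81 = 11.6739 kN/m³.
The plate makes 13° with the vertical, i.e. θ = 90° − 13° = 77° to the horizontal. Measuring y along the incline from the free-surface line, vertical depth h = y·sinθ with sinθ = 0.974370.
The centroid is at the centre, 0.26 m below the top of the plate, so y_c = 0.902 + 0.26 = 1.162 m and h_c = 1.162 × 0.974370 = 1.13222 m.
A = π(0.26)² = 0.212372 m².
Resultant F = γ·h_c·A = 11.6739 × 1.13222 × 0.212372 = 2.80701 kN.
I_c = πr⁴/4 = π × 0.26⁴/4 = 0.00358908 m⁴.
Centre of pressure: y_p = y_c + I_c/(y_c·A) = 1.162 + 0.00358908/(1.162 × 0.212372) = 1.162 + 0.0145439 = 1.17654 m along the plane.
The resultant acts 0.26 + 0.0145439 = 0.274544 m (along the plate) below the hinge at the top edge, so the moment about the hinge is M = F × 0.274544 = 2.80701 × 0.274544 = 0.770648 kN·m.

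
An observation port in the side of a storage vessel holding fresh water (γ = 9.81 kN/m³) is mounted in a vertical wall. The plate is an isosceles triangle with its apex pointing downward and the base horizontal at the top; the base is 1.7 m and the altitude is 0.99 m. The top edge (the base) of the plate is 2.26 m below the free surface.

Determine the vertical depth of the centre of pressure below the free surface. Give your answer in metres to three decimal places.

h_p = 2.611 m

γ = 9.81 kN/m³.
With the apex down, the centroid sits h/3 = 0.99/3 = 0.33 m below the base (the top edge), so the centroid depth is h_c = 2.26 + 0.33 = 2.59 m.
A = ½ × 1.7 × 0.99 = 0.8415 m².
Resultant F = γ·h_c·A = 9.81 × 2.59 × 0.8415 = 21.3807 kN.
I_c = b·h³/36 = 1.7 × 0.99³/36 = 0.0458197 m⁴.
Centre of pressure: y_p = y_c + I_c/(y_c·A) = 2.59 + 0.0458197/(2.59 × 0.8415) = 2.59 + 0.0210232 = 2.61102 m along the plane.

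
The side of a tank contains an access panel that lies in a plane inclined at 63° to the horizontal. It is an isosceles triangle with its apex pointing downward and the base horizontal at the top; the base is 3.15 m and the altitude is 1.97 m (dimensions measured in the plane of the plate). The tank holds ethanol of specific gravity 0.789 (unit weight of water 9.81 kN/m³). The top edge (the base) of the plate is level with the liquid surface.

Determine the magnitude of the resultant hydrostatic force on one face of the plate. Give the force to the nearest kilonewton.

γ = 0.789 × 9.81 = 7.74009 kN/m³.
Let θ = 63° be the plate's angle to the horizontal; measure y along the incline from where the plane meets the free surface. Vertical depth h = y·sinθ with sinθ = 0.891007.
With the apex down, the centroid sits h/3 = 1.97/3 = 0.656667 m below the base (the top edge), so y_c = 0.656667 m and h_c = 0.656667 × 0.891007 = 0.585095 m.
A = ½ × 3.15 × 1.97 = 3.10275 m².
Resultant F = γ·h_c·A = 7.74009 × 0.585095 × 3.10275 = 14.0514 kN.

F ≈ 14 kN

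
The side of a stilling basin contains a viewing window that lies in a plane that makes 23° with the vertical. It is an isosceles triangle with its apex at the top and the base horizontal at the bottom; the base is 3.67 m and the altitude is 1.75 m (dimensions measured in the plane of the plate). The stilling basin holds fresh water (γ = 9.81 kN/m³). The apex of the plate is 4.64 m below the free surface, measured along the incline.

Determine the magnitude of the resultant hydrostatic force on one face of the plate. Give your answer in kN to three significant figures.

γ = 9.81 kN/m³.
The plate makes 23° with the vertical, i.e. θ = 90° − 23° = 67° to the horizontal. Measuring y along the incline from the free-surface line, vertical depth h = y·sinθ with sinθ = 0.920505.
With the apex up, the centroid sits 2h/3 = 2 × 1.75/3 = 1.16667 m below the apex, so y_c = 4.64 + 1.16667 = 5.80667 m and h_c = 5.80667 × 0.920505 = 5.34507 m.
A = ½ × 3.67 × 1.75 = 3.21125 m².
Resultant F = γ·h_c·A = 9.81 × 5.34507 × 3.21125 = 168.382 kN.

F ≈ 168 kN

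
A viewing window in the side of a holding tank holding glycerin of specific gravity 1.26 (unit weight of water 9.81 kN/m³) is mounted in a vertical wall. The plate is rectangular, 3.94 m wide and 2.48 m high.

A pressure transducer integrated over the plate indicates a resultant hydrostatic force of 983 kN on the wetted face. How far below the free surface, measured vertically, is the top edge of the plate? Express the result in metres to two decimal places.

d_top ≈ 6.90 m

γ = 1.26 × 9.81 = 12.3606 kN/m³.
A = 3.94 × 2.48 = 9.7712 m².
From F = γ·h_c·A, the centroid depth is h_c = 983/(12.3606 × 9.7712) = 8.13891 m.
The centroid lies 2.48/2 = 1.24 m below the top edge, so the top edge sits at h_top = 8.13891 − 1.24 = 6.89891 m below the surface.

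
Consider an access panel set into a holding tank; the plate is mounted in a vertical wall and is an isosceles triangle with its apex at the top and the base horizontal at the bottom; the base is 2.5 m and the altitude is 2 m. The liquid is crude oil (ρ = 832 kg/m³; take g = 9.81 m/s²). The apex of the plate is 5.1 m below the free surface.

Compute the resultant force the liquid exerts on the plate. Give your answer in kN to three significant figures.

F ≈ 131 kN

γ = ρg = 832 × 9.81 / 1000 = 8.16192 kN/m³.
With the apex up, the centroid sits 2h/3 = 2 × 2/3 = 1.33333 m below the apex, so the centroid depth is h_c = 5.1 + 1.33333 = 6.43333 m.
A = ½ × 2.5 × 2 = 2.5 m².
Resultant F = γ·h_c·A = 8.16192 × 6.43333 × 2.5 = 131.271 kN.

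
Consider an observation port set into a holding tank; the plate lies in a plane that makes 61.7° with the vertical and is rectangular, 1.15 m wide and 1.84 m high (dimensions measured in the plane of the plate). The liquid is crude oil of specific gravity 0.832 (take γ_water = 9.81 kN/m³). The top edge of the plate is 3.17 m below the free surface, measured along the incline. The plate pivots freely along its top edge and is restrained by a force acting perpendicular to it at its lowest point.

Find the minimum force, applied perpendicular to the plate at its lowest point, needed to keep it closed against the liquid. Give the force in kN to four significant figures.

P ≈ 18.00 kN

γ = 0.832 × 9.81 = 8.16192 kN/m³.
The plate makes 61.7° with the vertical, i.e. θ = 90° − 61.7° = 28.3° to the horizontal. Measuring y along the incline from the free-surface line, vertical depth h = y·sinθ with sinθ = 0.474088.
The centroid lies 1.84/2 = 0.92 m below the top edge, so y_c = 3.17 + 0.92 = 4.09 m and h_c = 4.09 × 0.474088 = 1.93902 m.
A = 1.15 × 1.84 = 2.116 m².
Resultant F = γ·h_c·A = 8.16192 × 1.93902 × 2.116 = 33.4881 kN.
I_c = b·h³/12 = 1.15 × 1.84³/12 = 0.596994 m⁴.
Centre of pressure: y_p = y_c + I_c/(y_c·A) = 4.09 + 0.596994/(4.09 × 2.116) = 4.09 + 0.0689812 = 4.15898 m along the plane.
The resultant acts 0.92 + 0.0689812 = 0.988981 m (along the plate) below the hinge at the top edge, so the moment about the hinge is M = F × 0.988981 = 33.4881 × 0.988981 = 33.1191 kN·m.
A normal force at the bottom, 1.84 m from the hinge, must supply this moment: P = 33.1191/1.84 = 17.9995 kN.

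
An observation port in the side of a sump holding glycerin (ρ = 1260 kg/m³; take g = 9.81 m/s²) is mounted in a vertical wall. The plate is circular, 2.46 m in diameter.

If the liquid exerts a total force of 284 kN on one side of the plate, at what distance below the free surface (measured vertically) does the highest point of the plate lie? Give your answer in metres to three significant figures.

γ = ρg = 1260 × 9.81 / 1000 = 12.3606 kN/m³.
A = π(1.23)² = 4.75292 m².
From F = γ·h_c·A, the centroid depth is h_c = 284/(12.3606 × 4.75292) = 4.83413 m.
The centroid is at the centre, 1.23 m below the top of the plate, so the highest point sits at h_top = 4.83413 − 1.23 = 3.60413 m below the surface.

d_top ≈ 3.60 m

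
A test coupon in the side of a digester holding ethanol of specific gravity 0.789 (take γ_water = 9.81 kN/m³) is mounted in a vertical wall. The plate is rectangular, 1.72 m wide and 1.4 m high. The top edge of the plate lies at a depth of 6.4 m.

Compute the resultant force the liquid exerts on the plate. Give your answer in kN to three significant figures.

γ = 0.789 × 9.81 = 7.74009 kN/m³.
The centroid lies 1.4/2 = 0.7 m below the top edge, so the centroid depth is h_c = 6.4 + 0.7 = 7.1 m.
A = 1.72 × 1.4 = 2.408 m².
Resultant F = γ·h_c·A = 7.74009 × 7.1 × 2.408 = 132.331 kN.

F ≈ 132 kN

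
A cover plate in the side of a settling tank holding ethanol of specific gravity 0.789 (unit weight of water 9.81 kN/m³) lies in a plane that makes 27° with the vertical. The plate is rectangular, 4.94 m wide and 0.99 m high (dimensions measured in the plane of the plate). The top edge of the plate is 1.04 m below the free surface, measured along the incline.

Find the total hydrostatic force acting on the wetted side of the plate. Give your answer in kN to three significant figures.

γ = 0.789 × 9.81 = 7.74009 kN/m³.
The plate makes 27° with the vertical, i.e. θ = 90° − 27° = 63° to the horizontal. Measuring y along the incline from the free-surface line, vertical depth h = y·sinθ with sinθ = 0.891007.
The centroid lies 0.99/2 = 0.495 m below the top edge, so y_c = 1.04 + 0.495 = 1.535 m and h_c = 1.535 × 0.891007 = 1.3677 m.
A = 4.94 × 0.99 = 4.8906 m².
Resultant F = γ·h_c·A = 7.74009 × 1.3677 × 4.8906 = 51.7725 kN.

F ≈ 51.8 kN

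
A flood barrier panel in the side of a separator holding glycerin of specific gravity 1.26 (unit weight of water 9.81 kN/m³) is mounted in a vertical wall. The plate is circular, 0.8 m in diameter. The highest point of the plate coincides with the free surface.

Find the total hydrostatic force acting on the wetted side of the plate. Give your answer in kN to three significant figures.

γ = 1.26 × 9.81 = 12.3606 kN/m³.
The centroid is at the centre, 0.4 m below the top of the plate, so the centroid depth is h_c = 0.4 m.
A = π(0.4)² = 0.502655 m².
Resultant F = γ·h_c·A = 12.3606 × 0.4 × 0.502655 = 2.48525 kN.

F ≈ 2.49 kN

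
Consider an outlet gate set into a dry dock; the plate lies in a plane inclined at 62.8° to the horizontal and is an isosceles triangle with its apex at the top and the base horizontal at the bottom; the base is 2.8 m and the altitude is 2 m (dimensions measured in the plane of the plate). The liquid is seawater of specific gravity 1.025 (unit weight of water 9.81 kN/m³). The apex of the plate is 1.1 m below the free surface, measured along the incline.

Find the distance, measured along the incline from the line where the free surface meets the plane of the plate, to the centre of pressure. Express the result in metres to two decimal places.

y_p = 2.52 m

γ = 1.025 × 9.81 = 10.05525 kN/m³.
Let θ = 62.8° be the plate's angle to the horizontal; measure y along the incline from where the plane meets the free surface. Vertical depth h = y·sinθ with sinθ = 0.889416.
With the apex up, the centroid sits 2h/3 = 2 × 2/3 = 1.33333 m below the apex, so y_c = 1.1 + 1.33333 = 2.43333 m and h_c = 2.43333 × 0.889416 = 2.16424 m.
A = ½ × 2.8 × 2 = 2.8 m².
Resultant F = γ·h_c·A = 10.05525 × 2.16424 × 2.8 = 60.9335 kN.
I_c = b·h³/36 = 2.8 × 2³/36 = 0.622222 m⁴.
Centre of pressure: y_p = y_c + I_c/(y_c·A) = 2.43333 + 0.622222/(2.43333 × 2.8) = 2.43333 + 0.0913243 = 2.52465 m along the plane.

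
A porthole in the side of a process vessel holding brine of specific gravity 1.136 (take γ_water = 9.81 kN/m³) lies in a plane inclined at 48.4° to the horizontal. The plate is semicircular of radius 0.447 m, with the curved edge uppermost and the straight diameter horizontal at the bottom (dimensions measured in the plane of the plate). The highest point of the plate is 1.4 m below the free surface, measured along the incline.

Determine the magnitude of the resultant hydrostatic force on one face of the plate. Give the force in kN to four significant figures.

γ = 1.136 × 9.81 = 11.14416 kN/m³.
Let θ = 48.4° be the plate's angle to the horizontal; measure y along the incline from where the plane meets the free surface. Vertical depth h = y·sinθ with sinθ = 0.747798.
The centroid lies 4r/(3π) = 0.189713 m above the diameter, so r − 4r/(3π) = 0.447 − 0.189713 = 0.257287 m below the topmost point, so y_c = 1.4 + 0.257287 = 1.65729 m and h_c = 1.65729 × 0.747798 = 1.23932 m.
A = πr²/2 = π × 0.447²/2 = 0.313859 m².
Resultant F = γ·h_c·A = 11.14416 × 1.23932 × 0.313859 = 4.33476 kN.

F ≈ 4.335 kN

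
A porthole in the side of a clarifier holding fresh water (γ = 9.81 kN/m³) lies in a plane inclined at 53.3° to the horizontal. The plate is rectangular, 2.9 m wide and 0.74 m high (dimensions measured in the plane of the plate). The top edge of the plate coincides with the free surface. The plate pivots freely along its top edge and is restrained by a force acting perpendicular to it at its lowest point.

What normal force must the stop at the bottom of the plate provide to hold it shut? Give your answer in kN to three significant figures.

γ = 9.81 kN/m³.
Let θ = 53.3° be the plate's angle to the horizontal; measure y along the incline from where the plane meets the free surface. Vertical depth h = y·sinθ with sinθ = 0.801776.
The centroid lies 0.74/2 = 0.37 m below the top edge, so y_c = 0.37 m and h_c = 0.37 × 0.801776 = 0.296657 m.
A = 2.9 × 0.74 = 2.146 m².
Resultant F = γ·h_c·A = 9.81 × 0.296657 × 2.146 = 6.2453 kN.
I_c = b·h³/12 = 2.9 × 0.74³/12 = 0.0979291 m⁴.
Centre of pressure: y_p = y_c + I_c/(y_c·A) = 0.37 + 0.0979291/(0.37 × 2.146) = 0.37 + 0.123333 = 0.493333 m along the plane.
The resultant acts 0.37 + 0.123333 = 0.493333 m (along the plate) below the hinge at the top edge, so the moment about the hinge is M = F × 0.493333 = 6.2453 × 0.493333 = 3.08101 kN·m.
A normal force at the bottom, 0.74 m from the hinge, must supply this moment: P = 3.08101/0.74 = 4.16353 kN.

P ≈ 4.16 kN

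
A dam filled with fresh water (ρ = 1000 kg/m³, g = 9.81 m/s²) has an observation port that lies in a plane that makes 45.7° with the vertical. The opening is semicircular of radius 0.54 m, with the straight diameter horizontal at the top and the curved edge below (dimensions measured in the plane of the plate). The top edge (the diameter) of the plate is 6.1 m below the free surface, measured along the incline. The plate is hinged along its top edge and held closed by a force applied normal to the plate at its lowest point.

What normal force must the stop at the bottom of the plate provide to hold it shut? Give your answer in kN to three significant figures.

γ = ρg = 1000 × 9.81 = 9810 N/m³ = 9.81 kN/m³.
The plate makes 45.7° with the vertical, i.e. θ = 90° − 45.7° = 44.3° to the horizontal. Measuring y along the incline from the free-surface line, vertical depth h = y·sinθ with sinθ = 0.698415.
The centroid of a semicircle lies 4r/(3π) = 0.229183 m from the diameter, here below the top edge, so y_c = 6.1 + 0.229183 = 6.32918 m and h_c = 6.32918 × 0.698415 = 4.42039 m.
A = πr²/2 = π × 0.54²/2 = 0.458044 m².
Resultant F = γ·h_c·A = 9.81 × 4.42039 × 0.458044 = 19.8626 kN.
I_c = (π/8 − 8/(9π))·r⁴ = 0.109757 × 0.54⁴ = 0.0093327 m⁴.
Centre of pressure: y_p = y_c + I_c/(y_c·A) = 6.32918 + 0.0093327/(6.32918 × 0.458044) = 6.32918 + 0.00321923 = 6.3324 m along the plane.
The resultant acts 0.229183 + 0.00321923 = 0.232402 m (along the plate) below the hinge at the top edge, so the moment about the hinge is M = F × 0.232402 = 19.8626 × 0.232402 = 4.61611 kN·m.
A normal force at the bottom, 0.54 m from the hinge, must supply this moment: P = 4.61611/0.54 = 8.54835 kN.

P ≈ 8.55 kN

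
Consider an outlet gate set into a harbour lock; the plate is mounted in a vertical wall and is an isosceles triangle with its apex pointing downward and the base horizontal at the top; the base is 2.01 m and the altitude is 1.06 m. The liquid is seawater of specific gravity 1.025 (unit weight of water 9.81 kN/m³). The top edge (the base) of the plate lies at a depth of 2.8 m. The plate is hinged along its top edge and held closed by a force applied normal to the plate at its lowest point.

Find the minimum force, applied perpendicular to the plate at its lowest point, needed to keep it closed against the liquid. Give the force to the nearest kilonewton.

γ = 1.025 × 9.81 = 10.05525 kN/m³.
With the apex down, the centroid sits h/3 = 1.06/3 = 0.353333 m below the base (the top edge), so the centroid depth is h_c = 2.8 + 0.353333 = 3.15333 m.
A = ½ × 2.01 × 1.06 = 1.0653 m².
Resultant F = γ·h_c·A = 10.05525 × 3.15333 × 1.0653 = 33.778 kN.
I_c = b·h³/36 = 2.01 × 1.06³/36 = 0.0664984 m⁴.
Centre of pressure: y_p = y_c + I_c/(y_c·A) = 3.15333 + 0.0664984/(3.15333 × 1.0653) = 3.15333 + 0.0197957 = 3.17313 m along the plane.
The resultant acts 0.353333 + 0.0197957 = 0.373129 m (along the plate) below the hinge at the top edge, so the moment about the hinge is M = F × 0.373129 = 33.778 × 0.373129 = 12.6036 kN·m.
A normal force at the bottom, 1.06 m from the hinge, must supply this moment: P = 12.6036/1.06 = 11.8902 kN.

P ≈ 12 kN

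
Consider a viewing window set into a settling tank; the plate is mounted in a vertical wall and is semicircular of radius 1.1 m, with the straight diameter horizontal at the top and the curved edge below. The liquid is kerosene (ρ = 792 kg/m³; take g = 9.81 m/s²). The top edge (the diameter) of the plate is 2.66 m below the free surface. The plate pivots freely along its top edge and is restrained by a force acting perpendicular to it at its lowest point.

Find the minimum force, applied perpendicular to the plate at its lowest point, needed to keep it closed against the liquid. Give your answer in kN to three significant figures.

γ = ρg = 792 × 9.81 / 1000 = 7.76952 kN/m³.
The centroid of a semicircle lies 4r/(3π) = 0.466854 m from the diameter, here below the top edge, so the centroid depth is h_c = 2.66 + 0.466854 = 3.12685 m.
A = πr²/2 = π × 1.1²/2 = 1.90066 m².
Resultant F = γ·h_c·A = 7.76952 × 3.12685 × 1.90066 = 46.1749 kN.
I_c = (π/8 − 8/(9π))·r⁴ = 0.109757 × 1.1⁴ = 0.160695 m⁴.
Centre of pressure: y_p = y_c + I_c/(y_c·A) = 3.12685 + 0.160695/(3.12685 × 1.90066) = 3.12685 + 0.027039 = 3.15389 m along the plane.
The resultant acts 0.466854 + 0.027039 = 0.493893 m (along the plate) below the hinge at the top edge, so the moment about the hinge is M = F × 0.493893 = 46.1749 × 0.493893 = 22.8055 kN·m.
A normal force at the bottom, 1.1 m from the hinge, must supply this moment: P = 22.8055/1.1 = 20.7323 kN.

P ≈ 20.7 kN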